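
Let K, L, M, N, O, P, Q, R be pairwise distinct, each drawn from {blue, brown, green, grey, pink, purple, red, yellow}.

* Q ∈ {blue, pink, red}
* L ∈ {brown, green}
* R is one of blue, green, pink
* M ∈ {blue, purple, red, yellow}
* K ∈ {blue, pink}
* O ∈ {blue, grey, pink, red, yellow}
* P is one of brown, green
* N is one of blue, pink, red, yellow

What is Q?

The 8 variables together cover exactly {blue, brown, green, grey, pink, purple, red, yellow} — 8 values for 8 variables — and grey appears only in O's list, so O = grey.
The 7 still-open variables together cover exactly {blue, brown, green, pink, purple, red, yellow} — 7 values for 7 variables — and purple appears only in M's list, so M = purple.
The 6 still-open variables draw from only 6 values {blue, brown, green, pink, red, yellow}, so each is used; only N can be yellow, hence N = yellow.
Among the 5 still-open variables, red fits only Q (and all 5 values in {blue, brown, green, pink, red} must be used), so Q = red.

red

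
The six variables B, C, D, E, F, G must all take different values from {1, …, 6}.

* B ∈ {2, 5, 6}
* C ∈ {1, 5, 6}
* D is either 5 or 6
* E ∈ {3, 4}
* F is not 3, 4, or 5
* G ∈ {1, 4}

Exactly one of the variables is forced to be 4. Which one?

Among the 6 variables, 3 fits only E (and all 6 values in {1, 2, 3, 4, 5, 6} must be used), so E = 3.
The 5 still-open variables draw from only 5 values {1, 2, 4, 5, 6}, so each is used; only G can be 4, hence G = 4.

G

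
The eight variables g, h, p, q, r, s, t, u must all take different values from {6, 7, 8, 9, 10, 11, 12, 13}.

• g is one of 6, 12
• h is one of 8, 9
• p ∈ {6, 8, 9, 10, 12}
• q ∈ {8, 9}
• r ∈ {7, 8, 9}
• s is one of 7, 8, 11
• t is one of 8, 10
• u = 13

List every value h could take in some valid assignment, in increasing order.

8, 9

u has just one choice, so u = 13.
Among the 7 still-open variables, 11 fits only s (and all 7 values in {6, 7, 8, 9, 10, 11, 12} must be used), so s = 11.
Among the 6 still-open variables, 7 fits only r (and all 6 values in {6, 7, 8, 9, 10, 12} must be used), so r = 7.
The 2 variables h and q are confined to {8, 9}, which locks those values in; drop them from p, t.
That leaves t = 10. Remove 10 from p.
No further eliminations apply; h can still be any of 8, 9.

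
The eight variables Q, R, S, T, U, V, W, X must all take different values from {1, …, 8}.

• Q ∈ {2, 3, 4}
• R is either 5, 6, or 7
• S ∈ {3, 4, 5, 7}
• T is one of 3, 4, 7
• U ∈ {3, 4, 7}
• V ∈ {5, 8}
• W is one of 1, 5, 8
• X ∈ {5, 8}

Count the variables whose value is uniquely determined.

Among the 8 variables, 1 fits only W (and all 8 values in {1, 2, 3, 4, 5, 6, 7, 8} must be used), so W = 1.
Among the 7 still-open variables, 2 fits only Q (and all 7 values in {2, 3, 4, 5, 6, 7, 8} must be used), so Q = 2.
Among the 6 still-open variables, 6 fits only R (and all 6 values in {3, 4, 5, 6, 7, 8} must be used), so R = 6.
V and X between them cover only {5, 8} — a naked pair. Remove those values from S.
Determined: Q=2, R=6, W=1. The other variables each still have more than one consistent value. That makes 3.

3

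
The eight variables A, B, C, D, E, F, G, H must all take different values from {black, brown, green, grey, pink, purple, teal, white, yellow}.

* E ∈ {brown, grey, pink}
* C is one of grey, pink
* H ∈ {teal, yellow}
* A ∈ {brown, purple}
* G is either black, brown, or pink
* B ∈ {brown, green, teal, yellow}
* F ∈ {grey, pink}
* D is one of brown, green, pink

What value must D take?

green

Among the 8 variables, black fits only G (and all 8 values in {black, brown, green, grey, pink, purple, teal, yellow} must be used), so G = black.
Among the 7 still-open variables, purple fits only A (and all 7 values in {brown, green, grey, pink, purple, teal, yellow} must be used), so A = purple.
The 2 variables C and F are confined to {grey, pink}, which locks those values in; drop them from D, E.
E's domain is down to {brown}, so E = brown. Remove brown from B, D.
So D = green.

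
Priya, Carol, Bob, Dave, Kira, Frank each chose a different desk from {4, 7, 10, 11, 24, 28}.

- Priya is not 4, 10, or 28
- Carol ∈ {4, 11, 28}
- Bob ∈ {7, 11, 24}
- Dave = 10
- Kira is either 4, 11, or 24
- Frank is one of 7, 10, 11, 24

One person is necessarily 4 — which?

Kira

Dave has just one choice, so Dave = 10. Remove 10 from Frank.
Among the 5 still-open variables, 28 fits only Carol (and all 5 values in {4, 7, 11, 24, 28} must be used), so Carol = 28.
Among the 4 still-open variables, 4 fits only Kira (and all 4 values in {4, 7, 11, 24} must be used), so Kira = 4.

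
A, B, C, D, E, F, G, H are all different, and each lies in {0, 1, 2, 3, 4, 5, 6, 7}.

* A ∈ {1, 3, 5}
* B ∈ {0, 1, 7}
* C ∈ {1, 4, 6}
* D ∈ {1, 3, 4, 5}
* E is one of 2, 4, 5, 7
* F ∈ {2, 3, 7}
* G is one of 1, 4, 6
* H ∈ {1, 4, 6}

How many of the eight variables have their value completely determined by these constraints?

1

The 8 variables together cover exactly {0, 1, 2, 3, 4, 5, 6, 7} — 8 values for 8 variables — and 0 appears only in B's list, so B = 0.
The 3 variables C, G, H are confined to {1, 4, 6}, which locks those values in; drop them from A, D, E.
The 2 variables A and D are confined to {3, 5}, which locks those values in; drop them from E, F.
Determined: B=0. The other variables each still have more than one consistent value. That makes 1.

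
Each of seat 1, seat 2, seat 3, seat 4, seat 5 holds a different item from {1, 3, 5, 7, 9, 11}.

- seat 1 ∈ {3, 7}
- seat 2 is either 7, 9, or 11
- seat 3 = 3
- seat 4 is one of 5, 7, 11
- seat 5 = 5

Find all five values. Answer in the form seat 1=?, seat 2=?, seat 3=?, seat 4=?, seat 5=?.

seat 1=7, seat 2=9, seat 3=3, seat 4=11, seat 5=5

seat 3's domain is down to {3}, so seat 3 = 3. Remove 3 from seat 1.
That leaves seat 5 = 5. So seat 4 can't be 5.
seat 1 has just one choice, so seat 1 = 7. Eliminate 7 elsewhere: seat 2, seat 4.
That leaves seat 4 = 11. Eliminate 11 elsewhere: seat 2.
That leaves seat 2 = 9.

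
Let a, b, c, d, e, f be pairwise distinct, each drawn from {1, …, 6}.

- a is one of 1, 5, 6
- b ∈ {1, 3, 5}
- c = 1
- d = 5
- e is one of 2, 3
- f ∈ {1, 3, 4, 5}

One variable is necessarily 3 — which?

c's domain is down to {1}, so c = 1. Eliminate 1 elsewhere: a, b, f.
d's domain is down to {5}, so d = 5. Remove 5 from a, b, f.
So 3 goes to b.

b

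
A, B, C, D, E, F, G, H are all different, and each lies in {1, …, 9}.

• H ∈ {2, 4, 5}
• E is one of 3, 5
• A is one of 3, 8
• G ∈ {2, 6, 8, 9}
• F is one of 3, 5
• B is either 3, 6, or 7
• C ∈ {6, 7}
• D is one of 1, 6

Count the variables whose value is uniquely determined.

2

E and F between them cover only {3, 5} — a naked pair. Remove those values from A, B, H.
A's domain is down to {8}, so A = 8. Remove 8 from G.
The 2 variables B and C are confined to {6, 7}, which locks those values in; drop them from D, G.
D's domain is down to {1}, so D = 1.
Determined: A=8, D=1. The other variables each still have more than one consistent value. That makes 2.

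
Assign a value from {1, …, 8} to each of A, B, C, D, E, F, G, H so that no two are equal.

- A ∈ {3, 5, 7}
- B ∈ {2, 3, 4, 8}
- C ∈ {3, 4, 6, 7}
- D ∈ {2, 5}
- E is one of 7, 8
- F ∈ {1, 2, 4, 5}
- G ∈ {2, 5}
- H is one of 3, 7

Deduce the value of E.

The 8 variables draw from only 8 values {1, 2, 3, 4, 5, 6, 7, 8}, so each is used; only F can be 1, hence F = 1.
The 7 still-open variables together cover exactly {2, 3, 4, 5, 6, 7, 8} — 7 values for 7 variables — and 6 appears only in C's list, so C = 6.
The 6 still-open variables together cover exactly {2, 3, 4, 5, 7, 8} — 6 values for 6 variables — and 4 appears only in B's list, so B = 4.
The 5 still-open variables together cover exactly {2, 3, 5, 7, 8} — 5 values for 5 variables — and 8 appears only in E's list, so E = 8.

8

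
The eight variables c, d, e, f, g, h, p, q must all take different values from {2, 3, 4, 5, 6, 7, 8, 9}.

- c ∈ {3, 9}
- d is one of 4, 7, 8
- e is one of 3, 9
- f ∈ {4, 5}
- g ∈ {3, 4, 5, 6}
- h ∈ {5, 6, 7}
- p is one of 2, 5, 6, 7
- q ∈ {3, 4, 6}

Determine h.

7

Among the 8 variables, 2 fits only p (and all 8 values in {2, 3, 4, 5, 6, 7, 8, 9} must be used), so p = 2.
The 7 still-open variables together cover exactly {3, 4, 5, 6, 7, 8, 9} — 7 values for 7 variables — and 8 appears only in d's list, so d = 8.
The 6 still-open variables draw from only 6 values {3, 4, 5, 6, 7, 9}, so each is used; only h can be 7, hence h = 7.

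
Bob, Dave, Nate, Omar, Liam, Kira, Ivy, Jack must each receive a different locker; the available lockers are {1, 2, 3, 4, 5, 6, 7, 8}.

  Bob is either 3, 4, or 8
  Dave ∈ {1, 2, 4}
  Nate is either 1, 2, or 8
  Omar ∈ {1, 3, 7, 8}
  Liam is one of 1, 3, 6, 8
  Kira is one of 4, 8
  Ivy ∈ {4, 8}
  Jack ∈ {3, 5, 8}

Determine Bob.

Among the 8 variables, 5 fits only Jack (and all 8 values in {1, 2, 3, 4, 5, 6, 7, 8} must be used), so Jack = 5.
The 7 still-open variables together cover exactly {1, 2, 3, 4, 6, 7, 8} — 7 values for 7 variables — and 6 appears only in Liam's list, so Liam = 6.
The 6 still-open variables draw from only 6 values {1, 2, 3, 4, 7, 8}, so each is used; only Omar can be 7, hence Omar = 7.
The 5 still-open variables together cover exactly {1, 2, 3, 4, 8} — 5 values for 5 variables — and 3 appears only in Bob's list, so Bob = 3.

3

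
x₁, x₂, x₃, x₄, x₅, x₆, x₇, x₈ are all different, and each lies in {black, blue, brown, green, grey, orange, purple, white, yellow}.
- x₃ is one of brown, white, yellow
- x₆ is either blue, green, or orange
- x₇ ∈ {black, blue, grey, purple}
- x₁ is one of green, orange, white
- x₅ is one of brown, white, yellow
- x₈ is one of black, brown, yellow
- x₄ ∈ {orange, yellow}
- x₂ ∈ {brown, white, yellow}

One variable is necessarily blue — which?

x₆

x₂, x₃, x₅ share exactly the 3 values {brown, white, yellow}; by pigeonhole those values go to them, so strike brown, white, yellow from x₁, x₄, x₈.
That leaves x₄ = orange. Strike orange from x₁, x₆.
That leaves x₈ = black. Eliminate black elsewhere: x₇.
That leaves x₁ = green. Remove green from x₆.
So blue goes to x₆.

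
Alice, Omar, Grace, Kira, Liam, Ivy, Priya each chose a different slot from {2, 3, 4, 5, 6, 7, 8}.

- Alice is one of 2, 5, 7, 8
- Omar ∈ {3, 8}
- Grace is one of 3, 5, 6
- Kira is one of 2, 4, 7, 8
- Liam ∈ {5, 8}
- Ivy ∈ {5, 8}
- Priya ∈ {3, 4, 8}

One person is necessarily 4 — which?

The 7 variables together cover exactly {2, 3, 4, 5, 6, 7, 8} — 7 values for 7 variables — and 6 appears only in Grace's list, so Grace = 6.
Liam and Ivy share exactly the 2 values {5, 8}; by pigeonhole those values go to them, so strike 5, 8 from Alice, Omar, Kira, Priya.
That leaves Omar = 3. Strike 3 from Priya.
So 4 goes to Priya.

Priya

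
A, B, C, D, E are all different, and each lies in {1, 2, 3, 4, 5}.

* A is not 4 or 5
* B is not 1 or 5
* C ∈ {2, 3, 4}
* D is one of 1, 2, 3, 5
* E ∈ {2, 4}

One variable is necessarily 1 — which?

A

Among the 5 variables, 5 fits only D (and all 5 values in {1, 2, 3, 4, 5} must be used), so D = 5.
The 4 still-open variables together cover exactly {1, 2, 3, 4} — 4 values for 4 variables — and 1 appears only in A's list, so A = 1.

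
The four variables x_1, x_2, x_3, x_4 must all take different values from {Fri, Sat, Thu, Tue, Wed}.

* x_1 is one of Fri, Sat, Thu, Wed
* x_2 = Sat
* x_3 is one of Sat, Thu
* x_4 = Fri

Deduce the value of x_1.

x_2 must be Sat (only option left). Eliminate Sat elsewhere: x_1, x_3.
x_3 must be Thu (only option left). Remove Thu from x_1.
x_4 must be Fri (only option left). Strike Fri from x_1.
So x_1 = Wed.

Wed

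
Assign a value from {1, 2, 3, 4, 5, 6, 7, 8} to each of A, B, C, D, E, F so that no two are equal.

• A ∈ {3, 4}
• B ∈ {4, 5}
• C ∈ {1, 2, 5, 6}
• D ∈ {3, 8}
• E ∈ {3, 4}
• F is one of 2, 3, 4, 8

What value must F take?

The 2 variables A and E are confined to {3, 4}, which locks those values in; drop them from B, D, F.
That leaves B = 5. Strike 5 from C.
That leaves D = 8. Remove 8 from F.
So F = 2.

2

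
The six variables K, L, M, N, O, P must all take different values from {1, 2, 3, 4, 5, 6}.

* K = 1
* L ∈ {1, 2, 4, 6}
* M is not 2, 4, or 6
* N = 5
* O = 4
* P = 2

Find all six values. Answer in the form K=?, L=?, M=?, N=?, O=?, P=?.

K=1, L=6, M=3, N=5, O=4, P=2

K must be 1 (only option left). Strike 1 from L, M.
That leaves N = 5. Strike 5 from M.
O's domain is down to {4}, so O = 4. So L can't be 4.
P's domain is down to {2}, so P = 2. Remove 2 from L.
That leaves L = 6.
M must be 3 (only option left).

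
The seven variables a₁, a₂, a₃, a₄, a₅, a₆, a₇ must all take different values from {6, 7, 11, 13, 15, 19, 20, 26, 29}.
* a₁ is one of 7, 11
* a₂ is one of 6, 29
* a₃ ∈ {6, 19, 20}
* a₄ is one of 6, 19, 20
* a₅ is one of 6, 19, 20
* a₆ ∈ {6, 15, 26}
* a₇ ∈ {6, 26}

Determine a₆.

15

a₃, a₄, a₅ between them cover only {6, 19, 20} — a naked triple. Remove those values from a₂, a₆, a₇.
a₂ has just one choice, so a₂ = 29.
a₇'s domain is down to {26}, so a₇ = 26. Strike 26 from a₆.
So a₆ = 15.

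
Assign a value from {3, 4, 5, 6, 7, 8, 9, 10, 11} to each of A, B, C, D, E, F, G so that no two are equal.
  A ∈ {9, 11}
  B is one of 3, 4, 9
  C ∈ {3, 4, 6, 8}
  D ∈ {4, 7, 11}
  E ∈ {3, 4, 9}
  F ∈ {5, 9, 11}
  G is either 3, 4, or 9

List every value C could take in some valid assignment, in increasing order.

6, 8

B, E, G between them cover only {3, 4, 9} — a naked triple. Remove those values from A, C, D, F.
A has just one choice, so A = 11. Eliminate 11 elsewhere: D, F.
That leaves D = 7.
F has just one choice, so F = 5.
No further eliminations apply; C can still be any of 6, 8.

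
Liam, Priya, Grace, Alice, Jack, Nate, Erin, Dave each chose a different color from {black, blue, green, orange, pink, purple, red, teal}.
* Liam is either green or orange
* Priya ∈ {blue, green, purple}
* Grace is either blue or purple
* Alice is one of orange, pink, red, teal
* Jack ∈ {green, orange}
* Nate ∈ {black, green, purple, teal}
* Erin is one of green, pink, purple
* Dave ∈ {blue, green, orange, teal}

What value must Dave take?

teal

The 8 variables draw from only 8 values {black, blue, green, orange, pink, purple, red, teal}, so each is used; only Nate can be black, hence Nate = black.
The 7 still-open variables draw from only 7 values {blue, green, orange, pink, purple, red, teal}, so each is used; only Alice can be red, hence Alice = red.
Among the 6 still-open variables, pink fits only Erin (and all 6 values in {blue, green, orange, pink, purple, teal} must be used), so Erin = pink.
Among the 5 still-open variables, teal fits only Dave (and all 5 values in {blue, green, orange, purple, teal} must be used), so Dave = teal.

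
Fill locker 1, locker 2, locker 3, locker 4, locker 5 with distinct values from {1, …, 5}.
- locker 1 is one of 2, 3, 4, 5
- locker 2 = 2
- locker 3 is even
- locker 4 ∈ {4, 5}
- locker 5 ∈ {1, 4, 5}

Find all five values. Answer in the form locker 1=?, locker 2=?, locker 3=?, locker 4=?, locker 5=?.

locker 1=3, locker 2=2, locker 3=4, locker 4=5, locker 5=1

locker 2 must be 2 (only option left). So locker 1, locker 3 can't be 2.
locker 3 has just one choice, so locker 3 = 4. So locker 1, locker 4, locker 5 can't be 4.
locker 4's domain is down to {5}, so locker 4 = 5. So locker 1, locker 5 can't be 5.
locker 5 must be 1 (only option left).
locker 1's domain is down to {3}, so locker 1 = 3.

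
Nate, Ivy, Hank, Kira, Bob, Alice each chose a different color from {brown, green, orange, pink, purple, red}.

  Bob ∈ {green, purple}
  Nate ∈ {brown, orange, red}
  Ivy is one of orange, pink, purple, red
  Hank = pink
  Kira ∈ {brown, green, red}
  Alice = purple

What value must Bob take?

Hank's domain is down to {pink}, so Hank = pink. Remove pink from Ivy.
Alice has just one choice, so Alice = purple. Eliminate purple elsewhere: Ivy, Bob.
So Bob = green.

green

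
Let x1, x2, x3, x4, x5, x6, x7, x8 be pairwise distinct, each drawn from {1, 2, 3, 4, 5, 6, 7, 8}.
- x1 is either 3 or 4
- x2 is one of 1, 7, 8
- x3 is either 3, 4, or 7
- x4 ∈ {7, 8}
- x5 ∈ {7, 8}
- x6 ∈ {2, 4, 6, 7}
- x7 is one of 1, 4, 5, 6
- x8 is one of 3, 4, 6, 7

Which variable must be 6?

x8

Among the 8 variables, 2 fits only x6 (and all 8 values in {1, 2, 3, 4, 5, 6, 7, 8} must be used), so x6 = 2.
The 7 still-open variables draw from only 7 values {1, 3, 4, 5, 6, 7, 8}, so each is used; only x7 can be 5, hence x7 = 5.
The 6 still-open variables draw from only 6 values {1, 3, 4, 6, 7, 8}, so each is used; only x2 can be 1, hence x2 = 1.
The 5 still-open variables together cover exactly {3, 4, 6, 7, 8} — 5 values for 5 variables — and 6 appears only in x8's list, so x8 = 6.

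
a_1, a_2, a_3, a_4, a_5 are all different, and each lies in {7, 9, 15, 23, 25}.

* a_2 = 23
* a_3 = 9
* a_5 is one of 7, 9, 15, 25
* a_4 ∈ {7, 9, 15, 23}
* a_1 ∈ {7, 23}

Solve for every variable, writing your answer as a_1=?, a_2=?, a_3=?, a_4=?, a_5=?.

a_2 has just one choice, so a_2 = 23. Strike 23 from a_1, a_4.
a_3 has just one choice, so a_3 = 9. Eliminate 9 elsewhere: a_4, a_5.
That leaves a_1 = 7. So a_4, a_5 can't be 7.
a_4's domain is down to {15}, so a_4 = 15. Eliminate 15 elsewhere: a_5.
That leaves a_5 = 25.

a_1=7, a_2=23, a_3=9, a_4=15, a_5=25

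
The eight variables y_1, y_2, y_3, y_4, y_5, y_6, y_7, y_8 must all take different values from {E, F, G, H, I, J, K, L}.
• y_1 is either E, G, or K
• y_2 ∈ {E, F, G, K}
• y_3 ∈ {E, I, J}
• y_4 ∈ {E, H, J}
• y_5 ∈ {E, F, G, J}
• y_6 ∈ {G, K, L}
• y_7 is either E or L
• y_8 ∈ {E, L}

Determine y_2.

Among the 8 variables, H fits only y_4 (and all 8 values in {E, F, G, H, I, J, K, L} must be used), so y_4 = H.
The 7 still-open variables draw from only 7 values {E, F, G, I, J, K, L}, so each is used; only y_3 can be I, hence y_3 = I.
Among the 6 still-open variables, J fits only y_5 (and all 6 values in {E, F, G, J, K, L} must be used), so y_5 = J.
The 5 still-open variables draw from only 5 values {E, F, G, K, L}, so each is used; only y_2 can be F, hence y_2 = F.

F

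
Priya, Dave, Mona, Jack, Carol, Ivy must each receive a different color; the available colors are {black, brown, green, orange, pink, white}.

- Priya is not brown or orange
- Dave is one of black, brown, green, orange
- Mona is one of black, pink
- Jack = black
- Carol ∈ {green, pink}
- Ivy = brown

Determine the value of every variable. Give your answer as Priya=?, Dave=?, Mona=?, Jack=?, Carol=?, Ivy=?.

Jack must be black (only option left). So Priya, Dave, Mona can't be black.
Ivy has just one choice, so Ivy = brown. Strike brown from Dave.
Mona must be pink (only option left). So Priya, Carol can't be pink.
Carol's domain is down to {green}, so Carol = green. So Priya, Dave can't be green.
Priya has just one choice, so Priya = white.
Dave's domain is down to {orange}, so Dave = orange.

Priya=white, Dave=orange, Mona=pink, Jack=black, Carol=green, Ivy=brown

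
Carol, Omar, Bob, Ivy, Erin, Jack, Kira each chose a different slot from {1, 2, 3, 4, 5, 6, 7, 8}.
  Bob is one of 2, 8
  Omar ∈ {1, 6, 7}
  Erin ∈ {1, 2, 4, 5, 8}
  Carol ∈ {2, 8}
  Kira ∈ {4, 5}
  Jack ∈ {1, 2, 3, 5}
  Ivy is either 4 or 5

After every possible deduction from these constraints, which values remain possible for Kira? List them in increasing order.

4, 5

Carol and Bob share exactly the 2 values {2, 8}; by pigeonhole those values go to them, so strike 2, 8 from Erin, Jack.
Ivy and Kira between them cover only {4, 5} — a naked pair. Remove those values from Erin, Jack.
Erin must be 1 (only option left). Remove 1 from Omar, Jack.
That leaves Jack = 3.
No further eliminations apply; Kira can still be any of 4, 5.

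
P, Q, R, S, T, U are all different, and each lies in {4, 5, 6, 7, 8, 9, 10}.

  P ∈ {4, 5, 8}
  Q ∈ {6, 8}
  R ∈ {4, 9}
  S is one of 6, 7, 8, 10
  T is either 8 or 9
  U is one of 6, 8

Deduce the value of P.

The 2 variables Q and U are confined to {6, 8}, which locks those values in; drop them from P, S, T.
That leaves T = 9. Eliminate 9 elsewhere: R.
R has just one choice, so R = 4. So P can't be 4.
So P = 5.

5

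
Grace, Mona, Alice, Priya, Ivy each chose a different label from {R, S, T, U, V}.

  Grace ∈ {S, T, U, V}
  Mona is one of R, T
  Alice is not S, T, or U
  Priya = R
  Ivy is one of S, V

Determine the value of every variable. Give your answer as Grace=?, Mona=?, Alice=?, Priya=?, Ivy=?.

Grace=U, Mona=T, Alice=V, Priya=R, Ivy=S

Priya has just one choice, so Priya = R. So Mona, Alice can't be R.
Mona's domain is down to {T}, so Mona = T. Eliminate T elsewhere: Grace.
Alice has just one choice, so Alice = V. Eliminate V elsewhere: Grace, Ivy.
Ivy has just one choice, so Ivy = S. Eliminate S elsewhere: Grace.
Grace's domain is down to {U}, so Grace = U.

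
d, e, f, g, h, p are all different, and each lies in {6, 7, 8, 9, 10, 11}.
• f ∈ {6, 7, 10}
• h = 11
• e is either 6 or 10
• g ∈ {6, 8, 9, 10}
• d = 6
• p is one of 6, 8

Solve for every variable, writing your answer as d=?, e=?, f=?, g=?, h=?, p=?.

d has just one choice, so d = 6. Strike 6 from e, f, g, p.
e must be 10 (only option left). Eliminate 10 elsewhere: f, g.
f's domain is down to {7}, so f = 7.
That leaves h = 11.
p has just one choice, so p = 8. Remove 8 from g.
g must be 9 (only option left).

d=6, e=10, f=7, g=9, h=11, p=8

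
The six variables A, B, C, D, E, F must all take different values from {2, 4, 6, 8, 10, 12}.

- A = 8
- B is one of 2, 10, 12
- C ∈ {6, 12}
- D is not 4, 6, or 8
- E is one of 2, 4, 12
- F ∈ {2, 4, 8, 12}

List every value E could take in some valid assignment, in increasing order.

A's domain is down to {8}, so A = 8. Strike 8 from F.
The 5 still-open variables draw from only 5 values {2, 4, 6, 10, 12}, so each is used; only C can be 6, hence C = 6.
No further eliminations apply; E can still be any of 2, 4, 12.

2, 4, 12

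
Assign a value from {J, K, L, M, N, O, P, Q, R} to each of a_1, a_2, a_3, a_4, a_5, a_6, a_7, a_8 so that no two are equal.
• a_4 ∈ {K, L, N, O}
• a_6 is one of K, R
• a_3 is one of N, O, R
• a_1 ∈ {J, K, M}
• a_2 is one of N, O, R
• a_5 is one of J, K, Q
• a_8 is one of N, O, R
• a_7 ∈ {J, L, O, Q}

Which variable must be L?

The 8 variables draw from only 8 values {J, K, L, M, N, O, Q, R}, so each is used; only a_1 can be M, hence a_1 = M.
a_2, a_3, a_8 share exactly the 3 values {N, O, R}; by pigeonhole those values go to them, so strike N, O, R from a_4, a_6, a_7.
That leaves a_6 = K. Remove K from a_4, a_5.
So L goes to a_4.

a_4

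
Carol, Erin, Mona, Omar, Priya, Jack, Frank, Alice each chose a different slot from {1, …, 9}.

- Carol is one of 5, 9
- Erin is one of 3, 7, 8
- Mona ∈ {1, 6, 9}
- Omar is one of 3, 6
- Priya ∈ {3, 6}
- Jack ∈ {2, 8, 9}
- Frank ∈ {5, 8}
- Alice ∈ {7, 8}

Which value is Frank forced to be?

The 8 variables together cover exactly {1, 2, 3, 5, 6, 7, 8, 9} — 8 values for 8 variables — and 1 appears only in Mona's list, so Mona = 1.
The 7 still-open variables draw from only 7 values {2, 3, 5, 6, 7, 8, 9}, so each is used; only Jack can be 2, hence Jack = 2.
The 6 still-open variables together cover exactly {3, 5, 6, 7, 8, 9} — 6 values for 6 variables — and 9 appears only in Carol's list, so Carol = 9.
The 5 still-open variables draw from only 5 values {3, 5, 6, 7, 8}, so each is used; only Frank can be 5, hence Frank = 5.

5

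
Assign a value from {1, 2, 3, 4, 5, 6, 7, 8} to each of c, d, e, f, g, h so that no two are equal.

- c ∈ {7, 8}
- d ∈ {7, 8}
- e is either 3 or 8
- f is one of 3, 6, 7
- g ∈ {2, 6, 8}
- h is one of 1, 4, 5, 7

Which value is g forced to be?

The 2 variables c and d are confined to {7, 8}, which locks those values in; drop them from e, f, g, h.
e's domain is down to {3}, so e = 3. Remove 3 from f.
f's domain is down to {6}, so f = 6. Strike 6 from g.
So g = 2.

2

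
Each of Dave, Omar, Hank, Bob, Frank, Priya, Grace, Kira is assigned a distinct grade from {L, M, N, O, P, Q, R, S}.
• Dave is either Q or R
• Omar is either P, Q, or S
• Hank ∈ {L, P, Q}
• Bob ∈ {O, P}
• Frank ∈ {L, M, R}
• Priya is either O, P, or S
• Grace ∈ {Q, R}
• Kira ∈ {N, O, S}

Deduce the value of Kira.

Among the 8 variables, M fits only Frank (and all 8 values in {L, M, N, O, P, Q, R, S} must be used), so Frank = M.
Among the 7 still-open variables, L fits only Hank (and all 7 values in {L, N, O, P, Q, R, S} must be used), so Hank = L.
The 6 still-open variables draw from only 6 values {N, O, P, Q, R, S}, so each is used; only Kira can be N, hence Kira = N.

N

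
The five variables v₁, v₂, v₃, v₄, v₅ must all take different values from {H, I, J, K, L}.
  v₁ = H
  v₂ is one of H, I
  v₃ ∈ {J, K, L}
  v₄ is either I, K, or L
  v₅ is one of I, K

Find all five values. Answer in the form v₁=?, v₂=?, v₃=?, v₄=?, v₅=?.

v₁'s domain is down to {H}, so v₁ = H. So v₂ can't be H.
v₂ must be I (only option left). Strike I from v₄, v₅.
v₅'s domain is down to {K}, so v₅ = K. So v₃, v₄ can't be K.
v₄ must be L (only option left). Remove L from v₃.
v₃'s domain is down to {J}, so v₃ = J.

v₁=H, v₂=I, v₃=J, v₄=L, v₅=K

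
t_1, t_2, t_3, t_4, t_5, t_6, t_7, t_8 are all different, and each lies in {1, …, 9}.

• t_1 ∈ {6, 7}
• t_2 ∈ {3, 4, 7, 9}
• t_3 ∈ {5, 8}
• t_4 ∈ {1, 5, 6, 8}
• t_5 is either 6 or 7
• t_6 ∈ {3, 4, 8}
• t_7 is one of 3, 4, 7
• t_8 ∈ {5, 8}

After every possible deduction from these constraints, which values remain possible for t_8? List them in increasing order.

Among the 8 variables, 1 fits only t_4 (and all 8 values in {1, 3, 4, 5, 6, 7, 8, 9} must be used), so t_4 = 1.
The 7 still-open variables together cover exactly {3, 4, 5, 6, 7, 8, 9} — 7 values for 7 variables — and 9 appears only in t_2's list, so t_2 = 9.
t_1 and t_5 between them cover only {6, 7} — a naked pair. Remove those values from t_7.
The 2 variables t_3 and t_8 are confined to {5, 8}, which locks those values in; drop them from t_6.
No further eliminations apply; t_8 can still be any of 5, 8.

5, 8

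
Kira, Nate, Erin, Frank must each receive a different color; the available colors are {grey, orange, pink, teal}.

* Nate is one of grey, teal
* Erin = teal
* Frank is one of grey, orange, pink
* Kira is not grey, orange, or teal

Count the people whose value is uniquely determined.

4

Kira's domain is down to {pink}, so Kira = pink. Strike pink from Frank.
Erin has just one choice, so Erin = teal. Remove teal from Nate.
Nate's domain is down to {grey}, so Nate = grey. So Frank can't be grey.
That leaves Frank = orange.
Every person is fixed: Kira=pink, Nate=grey, Erin=teal, Frank=orange. That makes 4.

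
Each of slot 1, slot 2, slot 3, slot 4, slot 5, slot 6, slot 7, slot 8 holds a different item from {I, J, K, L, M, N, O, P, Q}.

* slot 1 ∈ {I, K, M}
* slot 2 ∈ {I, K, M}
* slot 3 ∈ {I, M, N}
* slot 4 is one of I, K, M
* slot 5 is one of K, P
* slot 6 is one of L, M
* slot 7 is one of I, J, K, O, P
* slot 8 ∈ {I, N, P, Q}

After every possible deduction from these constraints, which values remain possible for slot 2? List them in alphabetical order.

slot 1, slot 2, slot 4 share exactly the 3 values {I, K, M}; by pigeonhole those values go to them, so strike I, K, M from slot 3, slot 5, slot 6, slot 7, slot 8.
slot 3's domain is down to {N}, so slot 3 = N. So slot 8 can't be N.
slot 5's domain is down to {P}, so slot 5 = P. So slot 7, slot 8 can't be P.
That leaves slot 6 = L.
slot 8's domain is down to {Q}, so slot 8 = Q.
No further eliminations apply; slot 2 can still be any of I, K, M.

I, K, M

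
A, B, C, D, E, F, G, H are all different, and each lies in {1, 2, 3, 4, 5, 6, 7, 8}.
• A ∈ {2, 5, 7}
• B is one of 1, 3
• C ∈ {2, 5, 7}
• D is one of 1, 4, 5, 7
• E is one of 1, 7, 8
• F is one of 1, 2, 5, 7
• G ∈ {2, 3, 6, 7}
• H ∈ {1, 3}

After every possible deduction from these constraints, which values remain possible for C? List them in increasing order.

The 8 variables together cover exactly {1, 2, 3, 4, 5, 6, 7, 8} — 8 values for 8 variables — and 4 appears only in D's list, so D = 4.
The 7 still-open variables draw from only 7 values {1, 2, 3, 5, 6, 7, 8}, so each is used; only G can be 6, hence G = 6.
Among the 6 still-open variables, 8 fits only E (and all 6 values in {1, 2, 3, 5, 7, 8} must be used), so E = 8.
B and H share exactly the 2 values {1, 3}; by pigeonhole those values go to them, so strike 1, 3 from F.
No further eliminations apply; C can still be any of 2, 5, 7.

2, 5, 7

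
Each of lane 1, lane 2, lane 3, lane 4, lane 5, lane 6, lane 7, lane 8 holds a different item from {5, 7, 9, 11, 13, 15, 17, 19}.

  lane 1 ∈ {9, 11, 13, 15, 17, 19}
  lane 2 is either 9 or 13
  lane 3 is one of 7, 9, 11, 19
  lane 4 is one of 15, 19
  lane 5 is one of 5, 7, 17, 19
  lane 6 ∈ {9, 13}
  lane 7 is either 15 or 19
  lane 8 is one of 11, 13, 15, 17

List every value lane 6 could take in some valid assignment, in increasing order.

The 8 variables draw from only 8 values {5, 7, 9, 11, 13, 15, 17, 19}, so each is used; only lane 5 can be 5, hence lane 5 = 5.
The 7 still-open variables draw from only 7 values {7, 9, 11, 13, 15, 17, 19}, so each is used; only lane 3 can be 7, hence lane 3 = 7.
lane 2 and lane 6 between them cover only {9, 13} — a naked pair. Remove those values from lane 1, lane 8.
lane 4 and lane 7 between them cover only {15, 19} — a naked pair. Remove those values from lane 1, lane 8.
No further eliminations apply; lane 6 can still be any of 9, 13.

9, 13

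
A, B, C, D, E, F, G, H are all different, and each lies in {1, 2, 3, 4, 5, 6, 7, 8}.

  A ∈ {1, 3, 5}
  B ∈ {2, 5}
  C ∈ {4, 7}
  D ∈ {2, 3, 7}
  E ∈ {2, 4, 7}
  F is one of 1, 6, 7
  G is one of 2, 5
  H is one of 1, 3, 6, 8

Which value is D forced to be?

The 8 variables draw from only 8 values {1, 2, 3, 4, 5, 6, 7, 8}, so each is used; only H can be 8, hence H = 8.
Among the 7 still-open variables, 6 fits only F (and all 7 values in {1, 2, 3, 4, 5, 6, 7} must be used), so F = 6.
Among the 6 still-open variables, 1 fits only A (and all 6 values in {1, 2, 3, 4, 5, 7} must be used), so A = 1.
The 5 still-open variables draw from only 5 values {2, 3, 4, 5, 7}, so each is used; only D can be 3, hence D = 3.

3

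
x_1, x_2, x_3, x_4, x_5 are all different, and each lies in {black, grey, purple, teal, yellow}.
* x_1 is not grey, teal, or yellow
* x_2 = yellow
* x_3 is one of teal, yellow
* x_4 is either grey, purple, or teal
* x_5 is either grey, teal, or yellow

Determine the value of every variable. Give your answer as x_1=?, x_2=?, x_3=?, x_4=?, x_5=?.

x_1=black, x_2=yellow, x_3=teal, x_4=purple, x_5=grey

x_2's domain is down to {yellow}, so x_2 = yellow. Strike yellow from x_3, x_5.
That leaves x_3 = teal. So x_4, x_5 can't be teal.
x_5 must be grey (only option left). Remove grey from x_4.
x_4 must be purple (only option left). So x_1 can't be purple.
x_1 has just one choice, so x_1 = black.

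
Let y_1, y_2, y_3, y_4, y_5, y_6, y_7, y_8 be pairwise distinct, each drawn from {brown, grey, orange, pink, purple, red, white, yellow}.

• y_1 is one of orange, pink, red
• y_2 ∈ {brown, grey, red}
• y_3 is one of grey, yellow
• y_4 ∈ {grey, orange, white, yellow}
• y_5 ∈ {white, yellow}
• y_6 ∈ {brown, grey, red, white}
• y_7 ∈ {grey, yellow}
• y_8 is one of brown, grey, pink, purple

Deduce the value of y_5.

The 8 variables draw from only 8 values {brown, grey, orange, pink, purple, red, white, yellow}, so each is used; only y_8 can be purple, hence y_8 = purple.
Among the 7 still-open variables, pink fits only y_1 (and all 7 values in {brown, grey, orange, pink, red, white, yellow} must be used), so y_1 = pink.
The 6 still-open variables together cover exactly {brown, grey, orange, red, white, yellow} — 6 values for 6 variables — and orange appears only in y_4's list, so y_4 = orange.
y_3 and y_7 share exactly the 2 values {grey, yellow}; by pigeonhole those values go to them, so strike grey, yellow from y_2, y_5, y_6.
So y_5 = white.

white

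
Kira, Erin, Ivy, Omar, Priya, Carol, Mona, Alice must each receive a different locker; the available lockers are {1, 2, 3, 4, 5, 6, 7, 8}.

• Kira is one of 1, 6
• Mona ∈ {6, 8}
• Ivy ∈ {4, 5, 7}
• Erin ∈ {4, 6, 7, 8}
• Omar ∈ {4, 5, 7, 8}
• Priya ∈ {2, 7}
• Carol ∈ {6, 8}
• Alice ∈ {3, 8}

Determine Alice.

The 8 variables together cover exactly {1, 2, 3, 4, 5, 6, 7, 8} — 8 values for 8 variables — and 1 appears only in Kira's list, so Kira = 1.
The 7 still-open variables draw from only 7 values {2, 3, 4, 5, 6, 7, 8}, so each is used; only Priya can be 2, hence Priya = 2.
The 6 still-open variables draw from only 6 values {3, 4, 5, 6, 7, 8}, so each is used; only Alice can be 3, hence Alice = 3.

3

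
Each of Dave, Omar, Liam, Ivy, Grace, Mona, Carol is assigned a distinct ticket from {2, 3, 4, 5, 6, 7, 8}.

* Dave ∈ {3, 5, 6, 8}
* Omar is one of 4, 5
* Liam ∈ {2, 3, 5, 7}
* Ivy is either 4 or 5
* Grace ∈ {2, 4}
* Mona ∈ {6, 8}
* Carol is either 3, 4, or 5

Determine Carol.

The 7 variables draw from only 7 values {2, 3, 4, 5, 6, 7, 8}, so each is used; only Liam can be 7, hence Liam = 7.
The 6 still-open variables draw from only 6 values {2, 3, 4, 5, 6, 8}, so each is used; only Grace can be 2, hence Grace = 2.
The 2 variables Omar and Ivy are confined to {4, 5}, which locks those values in; drop them from Dave, Carol.
So Carol = 3.

3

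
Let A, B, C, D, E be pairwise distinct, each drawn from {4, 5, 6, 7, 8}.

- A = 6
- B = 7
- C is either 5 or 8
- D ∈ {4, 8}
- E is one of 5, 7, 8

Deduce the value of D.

A must be 6 (only option left).
That leaves B = 7. So E can't be 7.
Among the 3 still-open variables, 4 fits only D (and all 3 values in {4, 5, 8} must be used), so D = 4.

4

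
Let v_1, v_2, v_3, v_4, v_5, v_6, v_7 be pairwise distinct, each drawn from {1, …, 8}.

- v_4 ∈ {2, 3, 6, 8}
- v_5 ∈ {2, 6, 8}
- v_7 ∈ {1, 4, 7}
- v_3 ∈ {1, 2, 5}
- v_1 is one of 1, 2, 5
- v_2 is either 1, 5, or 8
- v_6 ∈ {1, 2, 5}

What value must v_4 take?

v_1, v_3, v_6 between them cover only {1, 2, 5} — a naked triple. Remove those values from v_2, v_4, v_5, v_7.
That leaves v_2 = 8. Remove 8 from v_4, v_5.
v_5 must be 6 (only option left). So v_4 can't be 6.
So v_4 = 3.

3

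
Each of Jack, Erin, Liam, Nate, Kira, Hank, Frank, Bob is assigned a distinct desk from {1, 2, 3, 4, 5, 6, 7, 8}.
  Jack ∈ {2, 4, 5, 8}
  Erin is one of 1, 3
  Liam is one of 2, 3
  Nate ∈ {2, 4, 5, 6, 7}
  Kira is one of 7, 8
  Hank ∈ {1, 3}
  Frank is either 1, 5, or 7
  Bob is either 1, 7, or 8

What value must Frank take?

5

The 8 variables together cover exactly {1, 2, 3, 4, 5, 6, 7, 8} — 8 values for 8 variables — and 6 appears only in Nate's list, so Nate = 6.
Among the 7 still-open variables, 4 fits only Jack (and all 7 values in {1, 2, 3, 4, 5, 7, 8} must be used), so Jack = 4.
The 6 still-open variables together cover exactly {1, 2, 3, 5, 7, 8} — 6 values for 6 variables — and 2 appears only in Liam's list, so Liam = 2.
The 5 still-open variables together cover exactly {1, 3, 5, 7, 8} — 5 values for 5 variables — and 5 appears only in Frank's list, so Frank = 5.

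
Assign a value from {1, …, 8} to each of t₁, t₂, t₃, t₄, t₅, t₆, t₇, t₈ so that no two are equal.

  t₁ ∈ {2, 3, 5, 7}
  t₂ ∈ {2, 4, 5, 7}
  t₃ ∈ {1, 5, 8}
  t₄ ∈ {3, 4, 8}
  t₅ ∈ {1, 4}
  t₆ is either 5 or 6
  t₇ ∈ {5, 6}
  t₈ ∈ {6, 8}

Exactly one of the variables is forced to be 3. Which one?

t₄

t₆ and t₇ share exactly the 2 values {5, 6}; by pigeonhole those values go to them, so strike 5, 6 from t₁, t₂, t₃, t₈.
t₈ has just one choice, so t₈ = 8. Strike 8 from t₃, t₄.
t₃ must be 1 (only option left). Remove 1 from t₅.
t₅'s domain is down to {4}, so t₅ = 4. Remove 4 from t₂, t₄.
So 3 goes to t₄.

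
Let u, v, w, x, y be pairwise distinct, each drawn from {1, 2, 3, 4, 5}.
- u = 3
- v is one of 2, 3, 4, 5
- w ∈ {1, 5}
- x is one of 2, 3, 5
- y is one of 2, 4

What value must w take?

u must be 3 (only option left). Eliminate 3 elsewhere: v, x.
The 4 still-open variables together cover exactly {1, 2, 4, 5} — 4 values for 4 variables — and 1 appears only in w's list, so w = 1.

1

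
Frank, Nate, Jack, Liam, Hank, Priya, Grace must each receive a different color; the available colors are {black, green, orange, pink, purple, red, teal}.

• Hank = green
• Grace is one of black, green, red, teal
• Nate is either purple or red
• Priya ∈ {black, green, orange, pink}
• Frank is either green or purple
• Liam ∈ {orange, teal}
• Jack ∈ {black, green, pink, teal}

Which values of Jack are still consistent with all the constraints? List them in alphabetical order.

black, pink, teal

Hank must be green (only option left). So Frank, Jack, Priya, Grace can't be green.
Frank has just one choice, so Frank = purple. Remove purple from Nate.
That leaves Nate = red. Strike red from Grace.
No further eliminations apply; Jack can still be any of black, pink, teal.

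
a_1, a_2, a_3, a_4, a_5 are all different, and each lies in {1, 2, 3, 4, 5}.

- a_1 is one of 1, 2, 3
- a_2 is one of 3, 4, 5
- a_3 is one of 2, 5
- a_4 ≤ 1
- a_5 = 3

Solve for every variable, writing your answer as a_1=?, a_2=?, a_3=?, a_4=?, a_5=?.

a_1=2, a_2=4, a_3=5, a_4=1, a_5=3

a_4 has just one choice, so a_4 = 1. So a_1 can't be 1.
That leaves a_5 = 3. Eliminate 3 elsewhere: a_1, a_2.
a_1's domain is down to {2}, so a_1 = 2. So a_3 can't be 2.
That leaves a_3 = 5. Remove 5 from a_2.
a_2 must be 4 (only option left).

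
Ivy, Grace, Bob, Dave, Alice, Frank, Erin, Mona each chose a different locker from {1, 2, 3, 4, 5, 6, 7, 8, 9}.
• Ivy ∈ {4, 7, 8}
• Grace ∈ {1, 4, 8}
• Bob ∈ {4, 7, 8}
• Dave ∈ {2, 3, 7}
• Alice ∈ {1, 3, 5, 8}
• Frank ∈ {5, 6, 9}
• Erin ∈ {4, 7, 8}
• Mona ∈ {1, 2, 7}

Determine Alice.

5

The 3 variables Ivy, Bob, Erin are confined to {4, 7, 8}, which locks those values in; drop them from Grace, Dave, Alice, Mona.
Grace has just one choice, so Grace = 1. Eliminate 1 elsewhere: Alice, Mona.
Mona's domain is down to {2}, so Mona = 2. So Dave can't be 2.
Dave must be 3 (only option left). Strike 3 from Alice.
So Alice = 5.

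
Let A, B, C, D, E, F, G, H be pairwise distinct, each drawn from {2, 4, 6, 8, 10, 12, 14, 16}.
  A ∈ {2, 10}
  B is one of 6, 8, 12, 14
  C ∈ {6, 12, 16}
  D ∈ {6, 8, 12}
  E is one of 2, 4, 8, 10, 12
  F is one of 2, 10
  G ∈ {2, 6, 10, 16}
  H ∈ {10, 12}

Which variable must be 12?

The 8 variables together cover exactly {2, 4, 6, 8, 10, 12, 14, 16} — 8 values for 8 variables — and 4 appears only in E's list, so E = 4.
The 7 still-open variables together cover exactly {2, 6, 8, 10, 12, 14, 16} — 7 values for 7 variables — and 14 appears only in B's list, so B = 14.
The 6 still-open variables draw from only 6 values {2, 6, 8, 10, 12, 16}, so each is used; only D can be 8, hence D = 8.
A and F between them cover only {2, 10} — a naked pair. Remove those values from G, H.
So 12 goes to H.

H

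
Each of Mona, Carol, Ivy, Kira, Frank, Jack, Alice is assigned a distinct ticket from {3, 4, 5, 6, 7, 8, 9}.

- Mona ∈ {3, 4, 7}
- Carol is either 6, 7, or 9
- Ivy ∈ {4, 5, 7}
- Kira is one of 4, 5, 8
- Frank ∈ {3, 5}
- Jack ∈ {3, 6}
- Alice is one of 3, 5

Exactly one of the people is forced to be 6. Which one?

The 7 variables together cover exactly {3, 4, 5, 6, 7, 8, 9} — 7 values for 7 variables — and 8 appears only in Kira's list, so Kira = 8.
The 6 still-open variables together cover exactly {3, 4, 5, 6, 7, 9} — 6 values for 6 variables — and 9 appears only in Carol's list, so Carol = 9.
Among the 5 still-open variables, 6 fits only Jack (and all 5 values in {3, 4, 5, 6, 7} must be used), so Jack = 6.

Jack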